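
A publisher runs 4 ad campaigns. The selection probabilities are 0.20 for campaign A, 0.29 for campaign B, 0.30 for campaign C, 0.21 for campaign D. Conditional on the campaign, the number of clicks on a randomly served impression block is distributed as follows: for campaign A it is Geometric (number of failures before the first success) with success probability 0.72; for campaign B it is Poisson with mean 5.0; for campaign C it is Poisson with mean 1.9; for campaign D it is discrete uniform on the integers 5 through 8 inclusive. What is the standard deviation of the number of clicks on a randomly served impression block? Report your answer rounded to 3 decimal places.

2.763

Per component, A: μ=0.388889, E[X²]=0.691358; B: μ=5, E[X²]=30; C: μ=1.9, E[X²]=5.51; D: μ=6.5, E[X²]=43.5.
E[X] = 0.2·0.388889 + 0.29·5 + 0.3·1.9 + 0.21·6.5 = 3.46278.
E[X²] = 0.2·0.691358 + 0.29·30 + 0.3·5.51 + 0.21·43.5 = 19.6263.
Var(X) = E[X²] − (E[X])² = 19.6263 − 11.9908 = 7.63544.
SD(X) = √7.63544 = 2.76323.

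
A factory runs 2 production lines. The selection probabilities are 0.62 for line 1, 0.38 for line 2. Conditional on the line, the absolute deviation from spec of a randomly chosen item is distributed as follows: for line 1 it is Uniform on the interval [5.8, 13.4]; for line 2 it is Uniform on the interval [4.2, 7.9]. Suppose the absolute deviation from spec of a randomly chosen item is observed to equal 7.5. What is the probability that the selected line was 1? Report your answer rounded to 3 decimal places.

0.443

Likelihoods f(7.5 | ·): 1: 0.131579; 2: 0.27027.
Posterior ∝ prior × likelihood. Numerator for 1: 0.62·0.131579 = 0.0815789.
Normalizing constant: 0.62·0.131579 + 0.38·0.27027 = 0.184282.
P(1 | observation) = 0.0815789 / 0.184282 = 0.442686.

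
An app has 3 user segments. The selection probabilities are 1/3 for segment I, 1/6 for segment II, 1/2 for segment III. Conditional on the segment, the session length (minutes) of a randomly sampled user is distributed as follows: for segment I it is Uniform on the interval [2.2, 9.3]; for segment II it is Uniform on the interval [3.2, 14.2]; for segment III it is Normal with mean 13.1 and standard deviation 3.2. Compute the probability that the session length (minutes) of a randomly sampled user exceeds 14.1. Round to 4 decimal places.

0.1902

Conditional on each segment, P(X > 14.1): I: 0; II: 0.00909091; III: 0.37733.
By total probability, P(X > 14.1) = 0.333333·0 + 0.166667·0.00909091 + 0.5·0.37733 = 0.19018.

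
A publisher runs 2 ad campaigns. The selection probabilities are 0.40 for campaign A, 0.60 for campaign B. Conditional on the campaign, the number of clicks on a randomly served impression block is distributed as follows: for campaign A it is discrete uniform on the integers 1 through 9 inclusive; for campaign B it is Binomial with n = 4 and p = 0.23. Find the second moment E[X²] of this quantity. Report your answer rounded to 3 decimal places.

For each component E[X²] = Var + (mean)², giving A: 31.6667; B: 1.5548.
Overall E[X²] = 0.4·31.6667 + 0.6·1.5548 = 13.5995.

13.600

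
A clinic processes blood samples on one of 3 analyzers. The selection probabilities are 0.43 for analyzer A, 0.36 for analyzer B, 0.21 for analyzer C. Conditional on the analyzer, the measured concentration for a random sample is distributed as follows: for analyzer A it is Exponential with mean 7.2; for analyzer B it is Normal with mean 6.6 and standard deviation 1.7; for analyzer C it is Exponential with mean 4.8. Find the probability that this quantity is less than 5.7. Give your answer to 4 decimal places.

Conditional on each analyzer, P(X < 5.7): A: 0.546911; B: 0.29826; C: 0.695017.
By total probability, P(X < 5.7) = 0.43·0.546911 + 0.36·0.29826 + 0.21·0.695017 = 0.488499.

0.4885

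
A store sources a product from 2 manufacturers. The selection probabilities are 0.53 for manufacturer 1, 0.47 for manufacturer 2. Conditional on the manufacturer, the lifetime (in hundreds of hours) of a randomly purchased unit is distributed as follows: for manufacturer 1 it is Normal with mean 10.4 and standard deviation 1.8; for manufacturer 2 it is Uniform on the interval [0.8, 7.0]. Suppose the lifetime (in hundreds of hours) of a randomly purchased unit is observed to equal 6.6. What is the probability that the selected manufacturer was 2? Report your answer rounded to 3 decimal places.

0.857

Likelihoods f(6.6 | ·): 1: 0.0238703; 2: 0.16129.
Posterior ∝ prior × likelihood. Numerator for 2: 0.47·0.16129 = 0.0758065.
Normalizing constant: 0.53·0.0238703 + 0.47·0.16129 = 0.0884577.
P(2 | observation) = 0.0758065 / 0.0884577 = 0.85698.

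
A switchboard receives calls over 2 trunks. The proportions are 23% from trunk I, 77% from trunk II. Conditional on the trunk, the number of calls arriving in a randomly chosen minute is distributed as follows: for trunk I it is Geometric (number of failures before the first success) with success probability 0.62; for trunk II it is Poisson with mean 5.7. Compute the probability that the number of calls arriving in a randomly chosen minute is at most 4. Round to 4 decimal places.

0.4801

Conditional on each trunk, P(X ≤ 4): I: 0.992076; II: 0.327215.
By total probability, P(X ≤ 4) = 0.23·0.992076 + 0.77·0.327215 = 0.480133.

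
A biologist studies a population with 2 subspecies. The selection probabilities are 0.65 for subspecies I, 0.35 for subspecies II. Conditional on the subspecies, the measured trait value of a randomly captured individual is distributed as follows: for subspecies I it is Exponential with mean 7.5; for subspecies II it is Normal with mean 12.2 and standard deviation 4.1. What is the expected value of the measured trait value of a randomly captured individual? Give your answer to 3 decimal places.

Component means — I: 7.5; II: 12.2.
E[X] = 0.65·7.5 + 0.35·12.2 = 9.145.

9.145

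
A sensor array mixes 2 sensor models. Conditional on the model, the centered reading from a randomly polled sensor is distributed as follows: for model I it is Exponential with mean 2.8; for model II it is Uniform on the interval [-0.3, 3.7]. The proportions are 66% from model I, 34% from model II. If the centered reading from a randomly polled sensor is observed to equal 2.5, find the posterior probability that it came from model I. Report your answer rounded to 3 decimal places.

Likelihoods f(2.5 | ·): I: 0.146244; II: 0.25.
Posterior ∝ prior × likelihood. Numerator for I: 0.66·0.146244 = 0.0965213.
Normalizing constant: 0.66·0.146244 + 0.34·0.25 = 0.181521.
P(I | observation) = 0.0965213 / 0.181521 = 0.531735.

0.532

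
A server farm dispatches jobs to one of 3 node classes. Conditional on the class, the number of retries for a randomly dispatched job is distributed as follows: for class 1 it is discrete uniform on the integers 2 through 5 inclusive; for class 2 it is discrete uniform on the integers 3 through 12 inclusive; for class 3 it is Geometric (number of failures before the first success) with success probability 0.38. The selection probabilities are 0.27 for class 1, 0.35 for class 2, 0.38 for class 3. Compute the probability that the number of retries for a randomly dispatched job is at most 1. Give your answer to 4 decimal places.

Conditional on each class, P(X ≤ 1): 1: 0; 2: 0; 3: 0.6156.
By total probability, P(X ≤ 1) = 0.27·0 + 0.35·0 + 0.38·0.6156 = 0.233928.

0.2339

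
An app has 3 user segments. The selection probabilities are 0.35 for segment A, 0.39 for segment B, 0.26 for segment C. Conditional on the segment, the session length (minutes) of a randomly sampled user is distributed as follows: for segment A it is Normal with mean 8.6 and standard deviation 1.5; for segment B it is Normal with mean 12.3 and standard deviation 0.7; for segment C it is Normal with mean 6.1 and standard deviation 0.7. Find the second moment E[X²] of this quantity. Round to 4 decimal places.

For each component E[X²] = Var + (mean)², giving A: 76.21; B: 151.78; C: 37.7.
Overall E[X²] = 0.35·76.21 + 0.39·151.78 + 0.26·37.7 = 95.6697.

95.6697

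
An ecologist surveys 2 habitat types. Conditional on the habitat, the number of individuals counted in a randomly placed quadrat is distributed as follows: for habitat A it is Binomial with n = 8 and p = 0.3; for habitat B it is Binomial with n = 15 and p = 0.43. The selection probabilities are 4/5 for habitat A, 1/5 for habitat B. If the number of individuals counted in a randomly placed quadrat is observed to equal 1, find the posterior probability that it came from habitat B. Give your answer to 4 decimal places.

0.0031

Likelihoods P(X=1 | ·): A: 0.19765; B: 0.00246495.
Posterior ∝ prior × likelihood. Numerator for B: 0.2·0.00246495 = 0.00049299.
Normalizing constant: 0.8·0.19765 + 0.2·0.00246495 = 0.158613.
P(B | observation) = 0.00049299 / 0.158613 = 0.00310812.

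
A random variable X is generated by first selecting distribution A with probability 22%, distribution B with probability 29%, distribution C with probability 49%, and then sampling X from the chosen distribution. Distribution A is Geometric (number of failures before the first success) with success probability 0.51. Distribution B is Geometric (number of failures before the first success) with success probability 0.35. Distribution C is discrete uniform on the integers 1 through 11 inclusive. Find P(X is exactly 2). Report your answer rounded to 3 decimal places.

0.114

Conditional on each component, P(X = 2): A: 0.122451; B: 0.147875; C: 0.0909091.
By total probability, P(X = 2) = 0.22·0.122451 + 0.29·0.147875 + 0.49·0.0909091 = 0.114368.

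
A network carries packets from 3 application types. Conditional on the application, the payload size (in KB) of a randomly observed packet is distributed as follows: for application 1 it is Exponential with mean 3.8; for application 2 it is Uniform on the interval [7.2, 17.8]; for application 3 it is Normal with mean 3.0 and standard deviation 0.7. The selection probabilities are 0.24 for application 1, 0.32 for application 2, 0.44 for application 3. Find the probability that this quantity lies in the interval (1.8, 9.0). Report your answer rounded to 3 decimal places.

Conditional on each application, P(1.8 < X < 9.0): 1: 0.529075; 2: 0.169811; 3: 0.956762.
By total probability, P(1.8 < X < 9.0) = 0.24·0.529075 + 0.32·0.169811 + 0.44·0.956762 = 0.602293.

0.602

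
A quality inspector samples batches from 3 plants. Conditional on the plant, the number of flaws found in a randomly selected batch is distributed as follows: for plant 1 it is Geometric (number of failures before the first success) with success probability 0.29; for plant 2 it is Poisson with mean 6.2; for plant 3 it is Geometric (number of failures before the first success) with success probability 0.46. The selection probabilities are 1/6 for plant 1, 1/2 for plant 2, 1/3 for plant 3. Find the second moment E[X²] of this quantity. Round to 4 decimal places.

26.0361

For each component E[X²] = Var + (mean)², giving 1: 14.4364; 2: 44.64; 3: 3.93006.
Overall E[X²] = 0.166667·14.4364 + 0.5·44.64 + 0.333333·3.93006 = 26.0361.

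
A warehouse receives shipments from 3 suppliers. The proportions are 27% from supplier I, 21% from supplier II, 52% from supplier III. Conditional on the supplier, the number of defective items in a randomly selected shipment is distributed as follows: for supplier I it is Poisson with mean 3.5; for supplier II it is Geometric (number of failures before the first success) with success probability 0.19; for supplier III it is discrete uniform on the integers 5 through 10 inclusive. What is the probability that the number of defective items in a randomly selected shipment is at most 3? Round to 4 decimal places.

0.2645

Conditional on each supplier, P(X ≤ 3): I: 0.536633; II: 0.569533; III: 0.
By total probability, P(X ≤ 3) = 0.27·0.536633 + 0.21·0.569533 + 0.52·0 = 0.264493.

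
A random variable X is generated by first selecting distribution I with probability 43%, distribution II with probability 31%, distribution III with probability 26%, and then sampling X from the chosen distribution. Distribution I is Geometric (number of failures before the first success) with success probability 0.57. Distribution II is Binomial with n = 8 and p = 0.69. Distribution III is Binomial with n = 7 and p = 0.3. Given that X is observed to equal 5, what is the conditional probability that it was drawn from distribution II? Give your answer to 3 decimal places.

0.889

Likelihoods P(X=5 | ·): I: 0.00837948; II: 0.260927; III: 0.0250047.
Posterior ∝ prior × likelihood. Numerator for II: 0.31·0.260927 = 0.0808873.
Normalizing constant: 0.43·0.00837948 + 0.31·0.260927 + 0.26·0.0250047 = 0.0909917.
P(II | observation) = 0.0808873 / 0.0909917 = 0.888953.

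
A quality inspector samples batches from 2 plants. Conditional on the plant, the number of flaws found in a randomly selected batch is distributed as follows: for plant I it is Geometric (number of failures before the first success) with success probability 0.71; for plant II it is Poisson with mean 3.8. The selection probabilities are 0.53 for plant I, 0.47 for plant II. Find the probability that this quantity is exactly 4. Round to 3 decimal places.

0.094

Conditional on each plant, P(X = 4): I: 0.0050217; II: 0.194359.
By total probability, P(X = 4) = 0.53·0.0050217 + 0.47·0.194359 = 0.0940101.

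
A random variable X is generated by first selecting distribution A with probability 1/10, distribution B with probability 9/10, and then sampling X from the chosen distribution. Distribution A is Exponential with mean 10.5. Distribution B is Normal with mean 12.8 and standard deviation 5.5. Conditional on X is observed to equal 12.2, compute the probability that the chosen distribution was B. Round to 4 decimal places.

Likelihoods f(12.2 | ·): A: 0.029799; B: 0.0721046.
Posterior ∝ prior × likelihood. Numerator for B: 0.9·0.0721046 = 0.0648942.
Normalizing constant: 0.1·0.029799 + 0.9·0.0721046 = 0.0678741.
P(B | observation) = 0.0648942 / 0.0678741 = 0.956097.

0.9561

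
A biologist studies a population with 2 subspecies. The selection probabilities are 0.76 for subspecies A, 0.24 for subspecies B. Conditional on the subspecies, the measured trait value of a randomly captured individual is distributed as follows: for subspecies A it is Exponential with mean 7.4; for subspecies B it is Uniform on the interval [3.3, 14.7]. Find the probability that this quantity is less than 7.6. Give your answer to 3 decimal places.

Conditional on each subspecies, P(X < 7.6): A: 0.64193; B: 0.377193.
By total probability, P(X < 7.6) = 0.76·0.64193 + 0.24·0.377193 = 0.578393.

0.578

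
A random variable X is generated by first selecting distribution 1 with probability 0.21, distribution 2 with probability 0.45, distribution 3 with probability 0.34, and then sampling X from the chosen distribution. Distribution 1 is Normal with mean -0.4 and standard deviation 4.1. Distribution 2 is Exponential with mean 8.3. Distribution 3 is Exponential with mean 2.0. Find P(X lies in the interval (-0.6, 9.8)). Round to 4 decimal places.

Conditional on each component, P(-0.6 < X < 9.8): 1: 0.513026; 2: 0.692943; 3: 0.992553.
By total probability, P(-0.6 < X < 9.8) = 0.21·0.513026 + 0.45·0.692943 + 0.34·0.992553 = 0.757028.

0.7570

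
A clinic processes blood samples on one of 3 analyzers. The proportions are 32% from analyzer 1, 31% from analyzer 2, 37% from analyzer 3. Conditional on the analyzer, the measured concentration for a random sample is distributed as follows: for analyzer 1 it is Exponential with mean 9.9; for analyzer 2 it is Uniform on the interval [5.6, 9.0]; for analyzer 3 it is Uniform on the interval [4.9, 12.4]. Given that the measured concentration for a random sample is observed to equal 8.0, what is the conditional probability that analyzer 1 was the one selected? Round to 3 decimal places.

Likelihoods f(8.0 | ·): 1: 0.0450215; 2: 0.294118; 3: 0.133333.
Posterior ∝ prior × likelihood. Numerator for 1: 0.32·0.0450215 = 0.0144069.
Normalizing constant: 0.32·0.0450215 + 0.31·0.294118 + 0.37·0.133333 = 0.154917.
P(1 | observation) = 0.0144069 / 0.154917 = 0.0929976.

0.093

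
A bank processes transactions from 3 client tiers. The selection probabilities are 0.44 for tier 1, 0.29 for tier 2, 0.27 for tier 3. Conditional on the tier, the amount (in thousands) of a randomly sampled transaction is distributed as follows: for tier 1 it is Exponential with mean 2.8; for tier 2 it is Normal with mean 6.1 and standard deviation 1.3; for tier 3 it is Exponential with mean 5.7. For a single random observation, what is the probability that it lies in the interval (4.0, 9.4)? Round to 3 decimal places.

0.445

Conditional on each tier, P(4.0 < X < 9.4): 1: 0.204816; 2: 0.941319; 3: 0.303496.
By total probability, P(4.0 < X < 9.4) = 0.44·0.204816 + 0.29·0.941319 + 0.27·0.303496 = 0.445046.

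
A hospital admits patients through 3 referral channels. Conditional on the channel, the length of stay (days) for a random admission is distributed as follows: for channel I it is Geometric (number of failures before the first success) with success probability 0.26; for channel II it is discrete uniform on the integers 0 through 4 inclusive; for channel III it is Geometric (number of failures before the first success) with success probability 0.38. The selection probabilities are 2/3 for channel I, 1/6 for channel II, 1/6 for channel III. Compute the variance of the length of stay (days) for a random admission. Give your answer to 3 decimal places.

Per component, I: μ=2.84615, E[X²]=19.0473; II: μ=2, E[X²]=6; III: μ=1.63158, E[X²]=6.95568.
E[X] = 0.666667·2.84615 + 0.166667·2 + 0.166667·1.63158 = 2.5027.
E[X²] = 0.666667·19.0473 + 0.166667·6 + 0.166667·6.95568 = 14.8575.
Var(X) = E[X²] − (E[X])² = 14.8575 − 6.2635 = 8.594.

8.594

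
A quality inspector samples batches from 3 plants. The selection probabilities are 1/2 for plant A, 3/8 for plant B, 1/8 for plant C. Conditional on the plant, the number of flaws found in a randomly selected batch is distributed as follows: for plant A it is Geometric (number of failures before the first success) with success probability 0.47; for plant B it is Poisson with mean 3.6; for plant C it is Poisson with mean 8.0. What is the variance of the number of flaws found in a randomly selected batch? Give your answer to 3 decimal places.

8.555

Per component, A: μ=1.12766, E[X²]=3.67089; B: μ=3.6, E[X²]=16.56; C: μ=8, E[X²]=72.
E[X] = 0.5·1.12766 + 0.375·3.6 + 0.125·8 = 2.91383.
E[X²] = 0.5·3.67089 + 0.375·16.56 + 0.125·72 = 17.0454.
Var(X) = E[X²] − (E[X])² = 17.0454 − 8.4904 = 8.55504.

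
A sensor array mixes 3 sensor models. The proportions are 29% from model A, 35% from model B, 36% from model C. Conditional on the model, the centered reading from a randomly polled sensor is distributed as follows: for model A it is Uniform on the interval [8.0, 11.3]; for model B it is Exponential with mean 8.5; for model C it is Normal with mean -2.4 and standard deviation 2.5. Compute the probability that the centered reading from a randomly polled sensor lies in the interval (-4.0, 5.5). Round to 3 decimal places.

Conditional on each model, P(-4.0 < X < 5.5): A: 0; B: 0.476417; C: 0.738125.
By total probability, P(-4.0 < X < 5.5) = 0.29·0 + 0.35·0.476417 + 0.36·0.738125 = 0.432471.

0.432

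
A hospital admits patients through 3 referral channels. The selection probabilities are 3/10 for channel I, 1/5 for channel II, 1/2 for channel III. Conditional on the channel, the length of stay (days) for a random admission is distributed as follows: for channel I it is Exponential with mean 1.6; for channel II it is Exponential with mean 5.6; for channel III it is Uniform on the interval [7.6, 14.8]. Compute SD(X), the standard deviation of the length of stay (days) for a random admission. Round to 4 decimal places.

Per component, I: μ=1.6, E[X²]=5.12; II: μ=5.6, E[X²]=62.72; III: μ=11.2, E[X²]=129.76.
E[X] = 0.3·1.6 + 0.2·5.6 + 0.5·11.2 = 7.2.
E[X²] = 0.3·5.12 + 0.2·62.72 + 0.5·129.76 = 78.96.
Var(X) = E[X²] − (E[X])² = 78.96 − 51.84 = 27.12.
SD(X) = √27.12 = 5.20769.

5.2077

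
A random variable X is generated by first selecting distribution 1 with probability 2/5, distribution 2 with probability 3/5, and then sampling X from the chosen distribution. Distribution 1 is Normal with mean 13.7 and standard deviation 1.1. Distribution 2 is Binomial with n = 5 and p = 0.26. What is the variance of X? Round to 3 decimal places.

37.964

Per component, 1: μ=13.7, E[X²]=188.9; 2: μ=1.3, E[X²]=2.652.
E[X] = 0.4·13.7 + 0.6·1.3 = 6.26.
E[X²] = 0.4·188.9 + 0.6·2.652 = 77.1512.
Var(X) = E[X²] − (E[X])² = 77.1512 − 39.1876 = 37.9636.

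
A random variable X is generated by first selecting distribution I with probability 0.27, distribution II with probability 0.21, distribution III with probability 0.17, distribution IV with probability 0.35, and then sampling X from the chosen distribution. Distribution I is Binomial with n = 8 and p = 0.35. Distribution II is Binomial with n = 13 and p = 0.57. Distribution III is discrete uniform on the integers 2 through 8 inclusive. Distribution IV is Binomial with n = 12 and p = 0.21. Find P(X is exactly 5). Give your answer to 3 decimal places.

Conditional on each component, P(X = 5): I: 0.0807734; II: 0.0905108; III: 0.142857; IV: 0.0621171.
By total probability, P(X = 5) = 0.27·0.0807734 + 0.21·0.0905108 + 0.17·0.142857 + 0.35·0.0621171 = 0.0868428.

0.087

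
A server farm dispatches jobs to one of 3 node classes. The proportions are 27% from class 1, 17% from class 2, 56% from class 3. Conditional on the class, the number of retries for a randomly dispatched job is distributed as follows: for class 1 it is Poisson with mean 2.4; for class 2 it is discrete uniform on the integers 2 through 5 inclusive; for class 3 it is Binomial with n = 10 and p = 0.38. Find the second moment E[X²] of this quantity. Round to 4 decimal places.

13.9040

For each component E[X²] = Var + (mean)², giving 1: 8.16; 2: 13.5; 3: 16.796.
Overall E[X²] = 0.27·8.16 + 0.17·13.5 + 0.56·16.796 = 13.904.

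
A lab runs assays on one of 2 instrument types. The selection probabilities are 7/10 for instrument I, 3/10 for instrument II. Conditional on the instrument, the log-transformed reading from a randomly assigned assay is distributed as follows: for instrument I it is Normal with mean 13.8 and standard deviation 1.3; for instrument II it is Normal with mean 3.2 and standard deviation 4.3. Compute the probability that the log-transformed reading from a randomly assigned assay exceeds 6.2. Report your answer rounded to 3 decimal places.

0.773

Conditional on each instrument, P(X > 6.2): I: 1; II: 0.24269.
By total probability, P(X > 6.2) = 0.7·1 + 0.3·0.24269 = 0.772807.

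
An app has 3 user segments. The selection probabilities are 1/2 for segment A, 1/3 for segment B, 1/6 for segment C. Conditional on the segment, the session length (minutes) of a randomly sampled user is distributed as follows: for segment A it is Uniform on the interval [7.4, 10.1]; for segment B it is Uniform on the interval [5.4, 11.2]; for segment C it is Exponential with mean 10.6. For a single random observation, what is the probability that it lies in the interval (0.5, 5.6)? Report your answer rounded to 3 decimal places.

Conditional on each segment, P(0.5 < X < 5.6): A: 0; B: 0.0344828; C: 0.36432.
By total probability, P(0.5 < X < 5.6) = 0.5·0 + 0.333333·0.0344828 + 0.166667·0.36432 = 0.0722143.

0.072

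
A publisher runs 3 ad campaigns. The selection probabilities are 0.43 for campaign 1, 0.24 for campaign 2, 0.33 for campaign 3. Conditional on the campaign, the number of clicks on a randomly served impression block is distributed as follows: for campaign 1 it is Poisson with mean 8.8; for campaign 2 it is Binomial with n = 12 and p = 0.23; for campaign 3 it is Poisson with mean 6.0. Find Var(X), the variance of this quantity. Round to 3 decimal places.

Per component, 1: μ=8.8, E[X²]=86.24; 2: μ=2.76, E[X²]=9.7428; 3: μ=6, E[X²]=42.
E[X] = 0.43·8.8 + 0.24·2.76 + 0.33·6 = 6.4264.
E[X²] = 0.43·86.24 + 0.24·9.7428 + 0.33·42 = 53.2815.
Var(X) = E[X²] − (E[X])² = 53.2815 − 41.2986 = 11.9829.

11.983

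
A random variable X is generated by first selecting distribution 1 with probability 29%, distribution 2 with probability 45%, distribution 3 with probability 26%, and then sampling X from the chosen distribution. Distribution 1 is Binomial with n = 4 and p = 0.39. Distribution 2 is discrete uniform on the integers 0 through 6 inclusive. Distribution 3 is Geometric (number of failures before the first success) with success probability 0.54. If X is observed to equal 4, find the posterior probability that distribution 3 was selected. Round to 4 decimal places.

0.0813

Likelihoods P(X=4 | ·): 1: 0.0231344; 2: 0.142857; 3: 0.0241783.
Posterior ∝ prior × likelihood. Numerator for 3: 0.26·0.0241783 = 0.00628635.
Normalizing constant: 0.29·0.0231344 + 0.45·0.142857 + 0.26·0.0241783 = 0.077281.
P(3 | observation) = 0.00628635 / 0.077281 = 0.081344.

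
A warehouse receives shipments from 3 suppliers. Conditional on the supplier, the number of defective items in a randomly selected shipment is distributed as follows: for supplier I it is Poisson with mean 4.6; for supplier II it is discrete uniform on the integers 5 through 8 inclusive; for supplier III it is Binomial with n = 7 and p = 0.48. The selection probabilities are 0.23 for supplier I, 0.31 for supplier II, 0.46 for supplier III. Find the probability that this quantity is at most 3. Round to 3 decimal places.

Conditional on each supplier, P(X ≤ 3): I: 0.325706; II: 0; III: 0.54368.
By total probability, P(X ≤ 3) = 0.23·0.325706 + 0.31·0 + 0.46·0.54368 = 0.325005.

0.325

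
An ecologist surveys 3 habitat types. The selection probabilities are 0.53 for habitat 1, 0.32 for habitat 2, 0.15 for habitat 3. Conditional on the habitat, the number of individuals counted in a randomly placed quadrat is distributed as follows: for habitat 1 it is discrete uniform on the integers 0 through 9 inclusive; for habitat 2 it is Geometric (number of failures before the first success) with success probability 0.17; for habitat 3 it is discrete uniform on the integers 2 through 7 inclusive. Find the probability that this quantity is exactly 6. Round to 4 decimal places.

Conditional on each habitat, P(X = 6): 1: 0.1; 2: 0.0555799; 3: 0.166667.
By total probability, P(X = 6) = 0.53·0.1 + 0.32·0.0555799 + 0.15·0.166667 = 0.0957856.

0.0958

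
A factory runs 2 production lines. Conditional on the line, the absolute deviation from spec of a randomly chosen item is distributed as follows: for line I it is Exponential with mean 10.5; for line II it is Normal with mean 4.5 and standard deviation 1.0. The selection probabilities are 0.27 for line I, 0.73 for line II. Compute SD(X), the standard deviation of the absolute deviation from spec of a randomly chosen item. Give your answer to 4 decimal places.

6.1313

Per component, I: μ=10.5, E[X²]=220.5; II: μ=4.5, E[X²]=21.25.
E[X] = 0.27·10.5 + 0.73·4.5 = 6.12.
E[X²] = 0.27·220.5 + 0.73·21.25 = 75.0475.
Var(X) = E[X²] − (E[X])² = 75.0475 − 37.4544 = 37.5931.
SD(X) = √37.5931 = 6.13132.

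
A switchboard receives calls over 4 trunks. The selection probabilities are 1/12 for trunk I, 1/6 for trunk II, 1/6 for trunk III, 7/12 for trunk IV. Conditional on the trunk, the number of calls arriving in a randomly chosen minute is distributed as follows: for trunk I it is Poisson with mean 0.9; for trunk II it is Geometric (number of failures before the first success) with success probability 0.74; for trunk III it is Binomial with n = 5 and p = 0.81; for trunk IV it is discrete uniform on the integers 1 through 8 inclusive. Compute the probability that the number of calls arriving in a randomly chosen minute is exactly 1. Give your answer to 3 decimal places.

0.136

Conditional on each trunk, P(X = 1): I: 0.365913; II: 0.1924; III: 0.005278; IV: 0.125.
By total probability, P(X = 1) = 0.0833333·0.365913 + 0.166667·0.1924 + 0.166667·0.005278 + 0.583333·0.125 = 0.136356.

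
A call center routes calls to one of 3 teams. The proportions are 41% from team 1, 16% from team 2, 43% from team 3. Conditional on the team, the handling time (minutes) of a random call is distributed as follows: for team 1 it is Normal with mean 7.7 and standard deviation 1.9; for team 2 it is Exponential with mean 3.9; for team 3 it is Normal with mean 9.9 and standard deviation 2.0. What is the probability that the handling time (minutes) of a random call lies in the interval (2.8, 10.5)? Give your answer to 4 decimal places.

0.7120

Conditional on each team, P(2.8 < X < 10.5): 1: 0.924762; 2: 0.420027; 3: 0.617719.
By total probability, P(2.8 < X < 10.5) = 0.41·0.924762 + 0.16·0.420027 + 0.43·0.617719 = 0.711976.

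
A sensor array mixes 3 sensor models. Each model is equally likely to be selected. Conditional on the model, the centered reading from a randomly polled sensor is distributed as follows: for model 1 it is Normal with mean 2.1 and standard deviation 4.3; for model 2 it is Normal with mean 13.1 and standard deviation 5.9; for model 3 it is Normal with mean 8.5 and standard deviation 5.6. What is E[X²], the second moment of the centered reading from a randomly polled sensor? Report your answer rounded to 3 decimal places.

For each component E[X²] = Var + (mean)², giving 1: 22.9; 2: 206.42; 3: 103.61.
Overall E[X²] = 0.333333·22.9 + 0.333333·206.42 + 0.333333·103.61 = 110.977.

110.977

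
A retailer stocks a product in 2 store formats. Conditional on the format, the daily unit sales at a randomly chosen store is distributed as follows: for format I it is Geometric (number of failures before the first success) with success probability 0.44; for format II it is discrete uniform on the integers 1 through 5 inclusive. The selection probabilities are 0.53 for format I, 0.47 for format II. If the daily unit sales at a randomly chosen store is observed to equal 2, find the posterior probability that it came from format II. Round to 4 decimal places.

0.5624

Likelihoods P(X=2 | ·): I: 0.137984; II: 0.2.
Posterior ∝ prior × likelihood. Numerator for II: 0.47·0.2 = 0.094.
Normalizing constant: 0.53·0.137984 + 0.47·0.2 = 0.167132.
P(II | observation) = 0.094 / 0.167132 = 0.562431.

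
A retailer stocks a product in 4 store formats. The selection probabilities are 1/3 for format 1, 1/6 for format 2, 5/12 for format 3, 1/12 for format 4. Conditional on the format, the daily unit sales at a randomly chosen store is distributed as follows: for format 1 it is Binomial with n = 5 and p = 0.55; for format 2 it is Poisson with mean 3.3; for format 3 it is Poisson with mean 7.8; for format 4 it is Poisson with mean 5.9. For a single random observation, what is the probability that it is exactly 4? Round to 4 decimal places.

0.1369

Conditional on each format, P(X = 4): 1: 0.205889; 2: 0.182252; 3: 0.0631932; 4: 0.138312.
By total probability, P(X = 4) = 0.333333·0.205889 + 0.166667·0.182252 + 0.416667·0.0631932 + 0.0833333·0.138312 = 0.136862.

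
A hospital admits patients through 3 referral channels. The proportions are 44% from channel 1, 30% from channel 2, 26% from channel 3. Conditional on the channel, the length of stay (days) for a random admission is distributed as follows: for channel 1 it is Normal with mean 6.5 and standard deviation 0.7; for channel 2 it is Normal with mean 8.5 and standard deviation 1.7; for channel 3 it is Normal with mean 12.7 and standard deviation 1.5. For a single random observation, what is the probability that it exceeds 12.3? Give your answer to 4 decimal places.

0.1611

Conditional on each channel, P(X > 12.3): 1: 0; 2: 0.012699; 3: 0.605137.
By total probability, P(X > 12.3) = 0.44·0 + 0.3·0.012699 + 0.26·0.605137 = 0.161145.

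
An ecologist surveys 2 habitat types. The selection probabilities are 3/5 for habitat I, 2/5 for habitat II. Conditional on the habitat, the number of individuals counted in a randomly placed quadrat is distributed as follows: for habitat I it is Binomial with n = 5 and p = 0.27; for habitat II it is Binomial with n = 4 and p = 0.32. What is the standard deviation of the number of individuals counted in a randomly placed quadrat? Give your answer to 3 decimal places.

Per component, I: μ=1.35, E[X²]=2.808; II: μ=1.28, E[X²]=2.5088.
E[X] = 0.6·1.35 + 0.4·1.28 = 1.322.
E[X²] = 0.6·2.808 + 0.4·2.5088 = 2.68832.
Var(X) = E[X²] − (E[X])² = 2.68832 − 1.74768 = 0.940636.
SD(X) = √0.940636 = 0.969864.

0.970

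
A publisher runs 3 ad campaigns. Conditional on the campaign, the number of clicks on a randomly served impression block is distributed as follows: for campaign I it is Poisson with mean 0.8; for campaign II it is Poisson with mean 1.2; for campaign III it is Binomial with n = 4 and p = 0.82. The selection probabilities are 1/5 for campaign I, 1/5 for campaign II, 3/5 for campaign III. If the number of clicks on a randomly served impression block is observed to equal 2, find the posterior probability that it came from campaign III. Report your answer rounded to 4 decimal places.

Likelihoods P(X=2 | ·): I: 0.143785; II: 0.21686; III: 0.130715.
Posterior ∝ prior × likelihood. Numerator for III: 0.6·0.130715 = 0.0784287.
Normalizing constant: 0.2·0.143785 + 0.2·0.21686 + 0.6·0.130715 = 0.150558.
P(III | observation) = 0.0784287 / 0.150558 = 0.520921.

0.5209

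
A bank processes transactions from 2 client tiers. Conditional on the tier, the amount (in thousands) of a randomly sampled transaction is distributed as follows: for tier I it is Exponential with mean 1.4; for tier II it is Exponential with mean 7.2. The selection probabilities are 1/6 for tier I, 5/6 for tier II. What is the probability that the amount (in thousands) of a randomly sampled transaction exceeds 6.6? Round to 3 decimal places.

Conditional on each tier, P(X > 6.6): I: 0.00896627; II: 0.39985.
By total probability, P(X > 6.6) = 0.166667·0.00896627 + 0.833333·0.39985 = 0.334702.

0.335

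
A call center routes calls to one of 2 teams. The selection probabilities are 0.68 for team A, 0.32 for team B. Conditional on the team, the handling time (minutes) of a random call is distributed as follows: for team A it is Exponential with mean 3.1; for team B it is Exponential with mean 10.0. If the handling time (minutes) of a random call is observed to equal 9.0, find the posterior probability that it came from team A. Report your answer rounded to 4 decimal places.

0.4804

Likelihoods f(9.0 | ·): A: 0.0176923; B: 0.040657.
Posterior ∝ prior × likelihood. Numerator for A: 0.68·0.0176923 = 0.0120307.
Normalizing constant: 0.68·0.0176923 + 0.32·0.040657 = 0.025041.
P(A | observation) = 0.0120307 / 0.025041 = 0.480442.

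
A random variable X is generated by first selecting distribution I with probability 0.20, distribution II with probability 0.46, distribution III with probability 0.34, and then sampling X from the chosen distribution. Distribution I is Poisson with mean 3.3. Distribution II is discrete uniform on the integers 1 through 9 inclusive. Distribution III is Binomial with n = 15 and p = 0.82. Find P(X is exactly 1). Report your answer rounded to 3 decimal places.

0.075

Conditional on each component, P(X = 1): I: 0.121714; II: 0.111111; III: 4.6102e-10.
By total probability, P(X = 1) = 0.2·0.121714 + 0.46·0.111111 + 0.34·4.6102e-10 = 0.075454.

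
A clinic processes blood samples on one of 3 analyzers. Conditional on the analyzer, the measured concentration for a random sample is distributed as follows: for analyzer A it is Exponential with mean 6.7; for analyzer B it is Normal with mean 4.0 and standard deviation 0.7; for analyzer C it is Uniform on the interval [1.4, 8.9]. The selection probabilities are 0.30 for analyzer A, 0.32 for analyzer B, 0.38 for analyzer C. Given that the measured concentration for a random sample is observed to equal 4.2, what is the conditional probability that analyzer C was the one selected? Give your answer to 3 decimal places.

0.203

Likelihoods f(4.2 | ·): A: 0.0797409; B: 0.547124; C: 0.133333.
Posterior ∝ prior × likelihood. Numerator for C: 0.38·0.133333 = 0.0506667.
Normalizing constant: 0.3·0.0797409 + 0.32·0.547124 + 0.38·0.133333 = 0.249669.
P(C | observation) = 0.0506667 / 0.249669 = 0.202936.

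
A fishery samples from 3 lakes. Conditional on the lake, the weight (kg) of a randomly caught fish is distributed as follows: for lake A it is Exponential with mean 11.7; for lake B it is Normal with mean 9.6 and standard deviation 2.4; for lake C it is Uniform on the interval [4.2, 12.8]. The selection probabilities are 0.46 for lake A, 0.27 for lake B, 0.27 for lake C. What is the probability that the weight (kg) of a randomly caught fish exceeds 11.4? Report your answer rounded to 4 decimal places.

0.2788

Conditional on each lake, P(X > 11.4): A: 0.377434; B: 0.226627; C: 0.162791.
By total probability, P(X > 11.4) = 0.46·0.377434 + 0.27·0.226627 + 0.27·0.162791 = 0.278763.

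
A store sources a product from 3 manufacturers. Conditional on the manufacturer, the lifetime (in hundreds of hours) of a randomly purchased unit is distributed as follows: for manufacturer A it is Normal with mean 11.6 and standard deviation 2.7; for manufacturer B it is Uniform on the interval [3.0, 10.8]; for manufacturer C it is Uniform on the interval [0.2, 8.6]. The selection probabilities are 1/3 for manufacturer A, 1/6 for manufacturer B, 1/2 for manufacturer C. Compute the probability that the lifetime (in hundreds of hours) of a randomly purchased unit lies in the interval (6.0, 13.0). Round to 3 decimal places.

0.484

Conditional on each manufacturer, P(6.0 < X < 13.0): A: 0.678916; B: 0.615385; C: 0.309524.
By total probability, P(6.0 < X < 13.0) = 0.333333·0.678916 + 0.166667·0.615385 + 0.5·0.309524 = 0.483631.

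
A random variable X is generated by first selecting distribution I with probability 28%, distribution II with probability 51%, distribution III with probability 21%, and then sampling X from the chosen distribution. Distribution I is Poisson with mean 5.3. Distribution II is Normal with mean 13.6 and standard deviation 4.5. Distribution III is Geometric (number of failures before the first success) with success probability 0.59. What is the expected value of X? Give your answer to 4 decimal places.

8.5659

Component means — I: 5.3; II: 13.6; III: 0.694915.
E[X] = 0.28·5.3 + 0.51·13.6 + 0.21·0.694915 = 8.56593.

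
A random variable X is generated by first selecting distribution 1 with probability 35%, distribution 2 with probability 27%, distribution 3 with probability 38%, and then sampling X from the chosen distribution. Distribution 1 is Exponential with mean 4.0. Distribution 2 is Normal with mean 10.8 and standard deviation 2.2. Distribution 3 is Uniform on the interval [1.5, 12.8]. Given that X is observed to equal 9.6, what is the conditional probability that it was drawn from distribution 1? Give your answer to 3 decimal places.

0.095

Likelihoods f(9.6 | ·): 1: 0.0226795; 2: 0.156272; 3: 0.0884956.
Posterior ∝ prior × likelihood. Numerator for 1: 0.35·0.0226795 = 0.00793782.
Normalizing constant: 0.35·0.0226795 + 0.27·0.156272 + 0.38·0.0884956 = 0.0837596.
P(1 | observation) = 0.00793782 / 0.0837596 = 0.0947691.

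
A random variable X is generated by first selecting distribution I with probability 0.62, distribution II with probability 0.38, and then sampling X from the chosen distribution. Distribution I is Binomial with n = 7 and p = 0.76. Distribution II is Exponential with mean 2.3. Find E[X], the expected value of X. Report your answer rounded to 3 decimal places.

4.172

Component means — I: 5.32; II: 2.3.
E[X] = 0.62·5.32 + 0.38·2.3 = 4.1724.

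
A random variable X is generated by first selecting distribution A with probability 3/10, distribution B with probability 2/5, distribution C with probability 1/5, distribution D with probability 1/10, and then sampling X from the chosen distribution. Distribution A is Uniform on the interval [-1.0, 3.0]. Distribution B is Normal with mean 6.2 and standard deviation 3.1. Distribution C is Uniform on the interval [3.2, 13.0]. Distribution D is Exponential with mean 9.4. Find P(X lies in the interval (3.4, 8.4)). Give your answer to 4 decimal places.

0.3619

Conditional on each component, P(3.4 < X < 8.4): A: 0; B: 0.577845; C: 0.510204; D: 0.287317.
By total probability, P(3.4 < X < 8.4) = 0.3·0 + 0.4·0.577845 + 0.2·0.510204 + 0.1·0.287317 = 0.36191.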